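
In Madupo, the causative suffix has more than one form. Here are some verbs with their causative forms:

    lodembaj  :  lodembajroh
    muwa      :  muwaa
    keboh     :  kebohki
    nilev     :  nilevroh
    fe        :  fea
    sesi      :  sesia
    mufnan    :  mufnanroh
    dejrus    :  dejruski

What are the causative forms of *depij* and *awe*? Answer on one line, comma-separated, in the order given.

The pattern is voicing of the final sound: -ki when the stem ends in a voiceless consonant (*keboh*, *dejrus*); -roh when the stem ends in a voiced consonant (*lodembaj*, *nilev*, *mufnan*); -a when the stem ends in a vowel (*muwa*, *fe*, *sesi*).
*depij* — final sound /j/ (a voiced consonant) → -roh → *depijroh*.
*awe*: final sound = /e/, a vowel → -a → *awea*.

depijroh, awea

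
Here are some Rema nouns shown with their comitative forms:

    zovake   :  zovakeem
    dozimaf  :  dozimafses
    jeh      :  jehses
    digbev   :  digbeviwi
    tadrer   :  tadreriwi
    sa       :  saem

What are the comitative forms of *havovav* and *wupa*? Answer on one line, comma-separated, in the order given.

havovaviwi, wupaem

The suffix is conditioned by the final sound: -ses when the stem ends in a voiceless consonant (*dozimaf*, *jeh*); -iwi when the stem ends in a voiced consonant (*digbev*, *tadrer*); -em when the stem ends in a vowel (*zovake*, *sa*).
The final sound of *havovav* is /v/, which is a voiced consonant, so the suffix is -iwi, giving *havovaviwi*.
*wupa* — final sound /a/ (a vowel) → -em → *wupaem*.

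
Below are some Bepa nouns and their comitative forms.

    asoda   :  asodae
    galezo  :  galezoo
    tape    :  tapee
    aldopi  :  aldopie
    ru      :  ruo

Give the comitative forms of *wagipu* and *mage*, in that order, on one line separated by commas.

wagipuo, magee

The suffix is conditioned by the last vowel: -o when the last vowel of the stem is a rounded vowel (*galezo*, *ru*); -e when the last vowel of the stem is an unrounded vowel (*asoda*, *tape*, *aldopi*).
Since the last vowel of *wagipu* is /u/ (a rounded vowel), it takes -o, giving *wagipuo*.
*mage*: last vowel = /e/, an unrounded vowel → -e → *magee*.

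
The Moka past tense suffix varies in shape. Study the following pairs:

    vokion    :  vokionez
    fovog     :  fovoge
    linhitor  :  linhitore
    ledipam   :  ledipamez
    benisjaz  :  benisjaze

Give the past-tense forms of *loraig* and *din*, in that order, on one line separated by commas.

The suffix is conditioned by the final consonant: -ez when the stem ends in a nasal (*vokion*, *ledipam*); -e when the stem ends in a non-nasal consonant (*fovog*, *linhitor*, *benisjaz*).
*loraig*: final consonant = /g/, non-nasal → -e → *loraige*.
*din*: final consonant = /n/, a nasal → -ez → *dinez*.

loraige, dinez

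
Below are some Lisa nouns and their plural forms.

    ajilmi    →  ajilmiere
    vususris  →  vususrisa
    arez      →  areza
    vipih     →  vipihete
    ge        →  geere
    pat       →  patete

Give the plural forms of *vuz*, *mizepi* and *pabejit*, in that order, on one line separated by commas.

The suffix is conditioned by the final sound: -a when the stem ends in a sibilant (*vususris*, *arez*); -ete when the stem ends in a non-sibilant consonant (*vipih*, *pat*); -ere when the stem ends in a vowel (*ajilmi*, *ge*).
*vuz* — final sound /z/ (a sibilant) → -a → *vuza*.
*mizepi*: final sound = /i/, a vowel → -ere → *mizepiere*.
The final sound of *pabejit* is /t/, which is a non-sibilant consonant, so the suffix is -ete, giving *pabejitete*.

vuza, mizepiere, pabejitete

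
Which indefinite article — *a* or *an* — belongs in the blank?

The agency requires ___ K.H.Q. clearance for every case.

a

The indefinite article is chosen by the initial *sound* of the following word, not its spelling.
The initialism *K.H.Q.* is read letter by letter; the first letter, K, is pronounced /keɪ/, which begins with a consonant sound.
So the article is *a*: The agency requires a K.H.Q. clearance for every case.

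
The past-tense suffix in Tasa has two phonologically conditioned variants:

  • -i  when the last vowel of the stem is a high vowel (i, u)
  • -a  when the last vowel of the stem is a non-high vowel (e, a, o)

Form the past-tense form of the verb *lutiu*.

lutiui

The last vowel of *lutiu* is /u/, which is a high vowel, so the suffix is -i, giving *lutiui*.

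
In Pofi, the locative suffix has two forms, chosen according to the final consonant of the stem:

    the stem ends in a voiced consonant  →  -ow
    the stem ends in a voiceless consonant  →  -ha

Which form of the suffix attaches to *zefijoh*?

-ha

*zefijoh* — final consonant /h/ (voiceless) → -ha.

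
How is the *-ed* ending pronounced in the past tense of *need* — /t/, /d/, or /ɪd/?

/ɪd/

The stem *need* ends in /t/ or /d/.
The -ed suffix is realized as /ɪd/ after /t, d/; as /t/ after other voiceless consonants; and as /d/ after other voiced sounds.
So -ed on *need* is pronounced /ɪd/.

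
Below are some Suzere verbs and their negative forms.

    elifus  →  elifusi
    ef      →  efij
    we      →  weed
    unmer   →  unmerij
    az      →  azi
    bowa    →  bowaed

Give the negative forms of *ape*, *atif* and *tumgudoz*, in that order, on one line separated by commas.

The suffix is conditioned by the final sound: -i when the stem ends in a sibilant (*elifus*, *az*); -ij when the stem ends in a non-sibilant consonant (*ef*, *unmer*); -ed when the stem ends in a vowel (*we*, *bowa*).
The final sound of *ape* is /e/, which is a vowel, so the suffix is -ed, giving *apeed*.
The final sound of *atif* is /f/, which is a non-sibilant consonant, so the suffix is -ij, giving *atifij*.
*tumgudoz*: final sound = /z/, a sibilant → -i → *tumgudozi*.

apeed, atifij, tumgudozi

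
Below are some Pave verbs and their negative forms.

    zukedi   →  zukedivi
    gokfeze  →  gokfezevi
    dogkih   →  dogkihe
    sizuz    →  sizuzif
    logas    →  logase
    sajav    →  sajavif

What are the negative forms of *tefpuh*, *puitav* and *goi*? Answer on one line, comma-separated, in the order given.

tefpuhe, puitavif, goivi

The alternation tracks the final sound of the stem — -e when the stem ends in a voiceless consonant (*dogkih*, *logas*); -if when the stem ends in a voiced consonant (*sizuz*, *sajav*); -vi when the stem ends in a vowel (*zukedi*, *gokfeze*).
*tefpuh*: final sound = /h/, a voiceless consonant → -e → *tefpuhe*.
The final sound of *puitav* is /v/, which is a voiced consonant, so the suffix is -if, giving *puitavif*.
*goi*: final sound = /i/, a vowel → -vi → *goivi*.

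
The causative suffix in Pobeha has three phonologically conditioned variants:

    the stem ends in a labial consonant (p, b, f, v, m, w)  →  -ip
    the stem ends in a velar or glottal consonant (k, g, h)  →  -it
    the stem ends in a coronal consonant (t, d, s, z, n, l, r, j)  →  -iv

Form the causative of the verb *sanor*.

sanoriv

*sanor* — final consonant /r/ (coronal) → -iv → *sanoriv*.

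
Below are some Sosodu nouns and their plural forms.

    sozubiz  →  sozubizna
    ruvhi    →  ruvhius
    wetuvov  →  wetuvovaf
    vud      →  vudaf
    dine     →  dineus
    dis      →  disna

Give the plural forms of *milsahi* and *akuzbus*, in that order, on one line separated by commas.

milsahius, akuzbusna

The pattern is sibilance of the final sound: -na when the stem ends in a sibilant (*sozubiz*, *dis*); -af when the stem ends in a non-sibilant consonant (*wetuvov*, *vud*); -us when the stem ends in a vowel (*ruvhi*, *dine*).
The final sound of *milsahi* is /i/, which is a vowel, so the suffix is -us, giving *milsahius*.
*akuzbus*: final sound = /s/, a sibilant → -na → *akuzbusna*.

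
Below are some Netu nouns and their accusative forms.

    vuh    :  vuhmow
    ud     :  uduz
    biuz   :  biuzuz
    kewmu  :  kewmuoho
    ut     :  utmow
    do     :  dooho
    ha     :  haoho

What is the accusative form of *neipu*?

neipuoho

Looking at the final sound of each stem: -mow when the stem ends in a voiceless consonant (*vuh*, *ut*); -uz when the stem ends in a voiced consonant (*ud*, *biuz*); -oho when the stem ends in a vowel (*kewmu*, *do*, *ha*).
The final sound of *neipu* is /u/, which is a vowel, so the suffix is -oho, giving *neipuoho*.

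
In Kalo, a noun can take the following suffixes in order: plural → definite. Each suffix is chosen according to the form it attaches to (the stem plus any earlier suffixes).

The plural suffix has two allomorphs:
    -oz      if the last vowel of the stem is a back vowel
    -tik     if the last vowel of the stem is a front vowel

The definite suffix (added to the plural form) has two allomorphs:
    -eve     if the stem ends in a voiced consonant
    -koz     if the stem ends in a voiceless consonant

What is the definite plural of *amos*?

*amos* — last vowel /o/ (a back vowel) → -oz → *amosoz*.
The plural form *amosoz*: final consonant = /z/, voiced → -eve → *amosozeve*.

amosozeve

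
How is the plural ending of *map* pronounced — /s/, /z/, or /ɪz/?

/s/

The stem *map* ends in a voiceless non-sibilant consonant.
The plural suffix surfaces as /ɪz/ after sibilants, /s/ after other voiceless consonants, and /z/ after other voiced sounds.
So the plural -s on *map* is pronounced /s/.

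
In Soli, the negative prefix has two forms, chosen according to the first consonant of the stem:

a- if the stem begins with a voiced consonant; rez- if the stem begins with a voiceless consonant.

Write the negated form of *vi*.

avi

The first consonant of *vi* is /v/, which is voiced, so the prefix is a-, giving *avi*.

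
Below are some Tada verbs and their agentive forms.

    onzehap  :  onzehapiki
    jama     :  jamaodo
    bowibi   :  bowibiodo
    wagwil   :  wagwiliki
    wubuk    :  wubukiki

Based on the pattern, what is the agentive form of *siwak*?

siwakiki

The alternation tracks the final sound of the stem — -iki when the stem ends in a consonant (*onzehap*, *wagwil*, *wubuk*); -odo when the stem ends in a vowel (*jama*, *bowibi*).
The final sound of *siwak* is /k/, which is a consonant, so the suffix is -iki, giving *siwakiki*.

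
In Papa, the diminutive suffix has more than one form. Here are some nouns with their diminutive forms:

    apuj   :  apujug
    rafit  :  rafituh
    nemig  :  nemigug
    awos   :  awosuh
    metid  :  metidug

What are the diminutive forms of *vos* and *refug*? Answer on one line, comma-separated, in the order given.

vosuh, refugug

Looking at the final consonant of each stem: -uh when the stem ends in a voiceless consonant (*rafit*, *awos*); -ug when the stem ends in a voiced consonant (*apuj*, *nemig*, *metid*).
*vos*: final consonant = /s/, voiceless → -uh → *vosuh*.
*refug*: final consonant = /g/, voiced → -ug → *refugug*.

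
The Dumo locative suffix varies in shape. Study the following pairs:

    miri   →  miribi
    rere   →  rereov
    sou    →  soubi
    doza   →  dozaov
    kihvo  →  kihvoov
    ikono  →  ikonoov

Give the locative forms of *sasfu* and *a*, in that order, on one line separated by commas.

sasfubi, aov

The alternation tracks the last vowel of the stem — -bi when the last vowel of the stem is a high vowel (*miri*, *sou*); -ov when the last vowel of the stem is a non-high vowel (*rere*, *doza*, *kihvo*, *ikono*).
*sasfu*: last vowel = /u/, a high vowel → -bi → *sasfubi*.
Since the last vowel of *a* is /a/ (a non-high vowel), it takes -ov, giving *aov*.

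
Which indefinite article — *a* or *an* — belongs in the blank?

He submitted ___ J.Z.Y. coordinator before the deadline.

a

The indefinite article is chosen by the initial *sound* of the following word, not its spelling.
The initialism *J.Z.Y.* is read letter by letter; the first letter, J, is pronounced /dʒeɪ/, which begins with a consonant sound.
So the article is *a*: He submitted a J.Z.Y. coordinator before the deadline.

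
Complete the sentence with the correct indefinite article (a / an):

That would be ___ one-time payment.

a

The indefinite article is chosen by the initial *sound* of the following word, not its spelling.
*one-time* begins with the sound /wʌ/ (*one* pronounced /wʌn/) — a consonant sound.
So the article is *a*: That would be a one-time payment.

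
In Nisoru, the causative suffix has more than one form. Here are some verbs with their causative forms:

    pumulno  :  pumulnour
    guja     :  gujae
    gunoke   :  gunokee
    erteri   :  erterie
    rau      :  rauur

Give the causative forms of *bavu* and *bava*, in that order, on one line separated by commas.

The suffix is conditioned by the last vowel: -ur when the last vowel of the stem is a rounded vowel (*pumulno*, *rau*); -e when the last vowel of the stem is an unrounded vowel (*guja*, *gunoke*, *erteri*).
*bavu* — last vowel /u/ (a rounded vowel) → -ur → *bavuur*.
Since the last vowel of *bava* is /a/ (an unrounded vowel), it takes -e, giving *bavae*.

bavuur, bavae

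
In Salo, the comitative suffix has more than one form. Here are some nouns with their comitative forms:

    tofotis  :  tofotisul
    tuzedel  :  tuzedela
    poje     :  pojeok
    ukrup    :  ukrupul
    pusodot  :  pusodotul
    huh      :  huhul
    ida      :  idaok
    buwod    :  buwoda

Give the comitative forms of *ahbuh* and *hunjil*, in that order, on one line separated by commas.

ahbuhul, hunjila

The suffix is conditioned by the final sound: -ul when the stem ends in a voiceless consonant (*tofotis*, *ukrup*, *pusodot*, *huh*); -a when the stem ends in a voiced consonant (*tuzedel*, *buwod*); -ok when the stem ends in a vowel (*poje*, *ida*).
*ahbuh*: final sound = /h/, a voiceless consonant → -ul → *ahbuhul*.
*hunjil*: final sound = /l/, a voiced consonant → -a → *hunjila*.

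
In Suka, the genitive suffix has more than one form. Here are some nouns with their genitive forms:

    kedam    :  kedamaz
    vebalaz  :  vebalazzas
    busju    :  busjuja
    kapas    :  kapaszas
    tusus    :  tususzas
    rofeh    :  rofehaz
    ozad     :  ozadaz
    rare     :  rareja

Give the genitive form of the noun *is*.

iszas

The pattern is sibilance of the final sound: -zas when the stem ends in a sibilant (*vebalaz*, *kapas*, *tusus*); -az when the stem ends in a non-sibilant consonant (*kedam*, *rofeh*, *ozad*); -ja when the stem ends in a vowel (*busju*, *rare*).
*is*: final sound = /s/, a sibilant → -zas → *iszas*.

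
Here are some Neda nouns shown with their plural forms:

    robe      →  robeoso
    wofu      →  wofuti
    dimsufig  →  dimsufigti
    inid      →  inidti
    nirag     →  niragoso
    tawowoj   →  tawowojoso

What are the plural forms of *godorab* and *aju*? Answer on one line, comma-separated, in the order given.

godoraboso, ajuti

The suffix is conditioned by the last vowel: -ti when the last vowel of the stem is a high vowel (*wofu*, *dimsufig*, *inid*); -oso when the last vowel of the stem is a non-high vowel (*robe*, *nirag*, *tawowoj*).
*godorab* — last vowel /a/ (a non-high vowel) → -oso → *godoraboso*.
Since the last vowel of *aju* is /u/ (a high vowel), it takes -ti, giving *ajuti*.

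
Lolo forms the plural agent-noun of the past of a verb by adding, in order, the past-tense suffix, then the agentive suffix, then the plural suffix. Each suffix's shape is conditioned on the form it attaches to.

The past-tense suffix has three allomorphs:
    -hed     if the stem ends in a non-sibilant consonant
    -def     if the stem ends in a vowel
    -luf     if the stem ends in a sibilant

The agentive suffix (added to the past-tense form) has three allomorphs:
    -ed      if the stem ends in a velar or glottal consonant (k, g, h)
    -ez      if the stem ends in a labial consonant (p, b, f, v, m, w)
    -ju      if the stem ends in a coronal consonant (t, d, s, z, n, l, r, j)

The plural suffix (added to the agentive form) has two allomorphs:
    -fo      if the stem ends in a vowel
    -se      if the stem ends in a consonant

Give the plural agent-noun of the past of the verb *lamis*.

lamislufezse

The final sound of *lamis* is /s/, which is a sibilant, so the past-tense suffix is -luf, giving *lamisluf*.
The past-tense form *lamisluf* — final consonant /f/ (labial) → -ez → *lamislufez*.
The agentive form *lamislufez* — final sound /z/ (a consonant) → -se → *lamislufezse*.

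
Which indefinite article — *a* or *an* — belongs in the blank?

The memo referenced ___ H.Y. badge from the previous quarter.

an

The indefinite article is chosen by the initial *sound* of the following word, not its spelling.
The initialism *H.Y.* is read letter by letter; the first letter, H, is pronounced /eɪtʃ/, which begins with a vowel sound.
So the article is *an*: The memo referenced an H.Y. badge from the previous quarter.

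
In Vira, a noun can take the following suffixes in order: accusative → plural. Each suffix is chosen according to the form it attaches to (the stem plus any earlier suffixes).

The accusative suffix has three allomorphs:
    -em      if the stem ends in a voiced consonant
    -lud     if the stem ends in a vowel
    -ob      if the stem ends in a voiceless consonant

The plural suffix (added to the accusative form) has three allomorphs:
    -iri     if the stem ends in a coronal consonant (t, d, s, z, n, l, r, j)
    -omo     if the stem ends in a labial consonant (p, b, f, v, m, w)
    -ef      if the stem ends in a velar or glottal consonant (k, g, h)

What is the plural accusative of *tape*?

*tape*: final sound = /e/, a vowel → -lud → *tapelud*.
The accusative form *tapelud* — final consonant /d/ (coronal) → -iri → *tapeludiri*.

tapeludiri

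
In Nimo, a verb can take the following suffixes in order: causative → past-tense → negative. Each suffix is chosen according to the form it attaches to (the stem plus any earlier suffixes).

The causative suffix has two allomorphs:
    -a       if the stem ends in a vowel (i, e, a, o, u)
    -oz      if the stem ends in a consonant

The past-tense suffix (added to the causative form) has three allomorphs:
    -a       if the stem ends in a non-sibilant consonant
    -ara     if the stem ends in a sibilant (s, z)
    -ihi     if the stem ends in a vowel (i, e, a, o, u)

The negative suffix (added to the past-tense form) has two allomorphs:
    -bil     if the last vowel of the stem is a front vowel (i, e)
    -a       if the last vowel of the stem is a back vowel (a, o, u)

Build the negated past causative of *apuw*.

apuwozaraa

*apuw* — final sound /w/ (a consonant) → -oz → *apuwoz*.
The causative form *apuwoz* — final sound /z/ (a sibilant) → -ara → *apuwozara*.
The past-tense form *apuwozara* — last vowel /a/ (a back vowel) → -a → *apuwozaraa*.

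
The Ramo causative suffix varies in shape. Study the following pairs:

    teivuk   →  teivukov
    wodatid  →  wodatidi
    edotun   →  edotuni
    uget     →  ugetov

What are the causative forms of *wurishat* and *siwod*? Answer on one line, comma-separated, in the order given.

wurishatov, siwodi

The suffix is conditioned by the final consonant: -ov when the stem ends in a voiceless consonant (*teivuk*, *uget*); -i when the stem ends in a voiced consonant (*wodatid*, *edotun*).
The final consonant of *wurishat* is /t/, which is voiceless, so the suffix is -ov, giving *wurishatov*.
*siwod*: final consonant = /d/, voiced → -i → *siwodi*.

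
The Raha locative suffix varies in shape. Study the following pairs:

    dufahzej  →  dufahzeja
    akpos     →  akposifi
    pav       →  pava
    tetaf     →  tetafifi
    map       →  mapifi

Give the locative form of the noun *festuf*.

Looking at the final consonant of each stem: -ifi when the stem ends in a voiceless consonant (*akpos*, *tetaf*, *map*); -a when the stem ends in a voiced consonant (*dufahzej*, *pav*).
*festuf* — final consonant /f/ (voiceless) → -ifi → *festufifi*.

festufifi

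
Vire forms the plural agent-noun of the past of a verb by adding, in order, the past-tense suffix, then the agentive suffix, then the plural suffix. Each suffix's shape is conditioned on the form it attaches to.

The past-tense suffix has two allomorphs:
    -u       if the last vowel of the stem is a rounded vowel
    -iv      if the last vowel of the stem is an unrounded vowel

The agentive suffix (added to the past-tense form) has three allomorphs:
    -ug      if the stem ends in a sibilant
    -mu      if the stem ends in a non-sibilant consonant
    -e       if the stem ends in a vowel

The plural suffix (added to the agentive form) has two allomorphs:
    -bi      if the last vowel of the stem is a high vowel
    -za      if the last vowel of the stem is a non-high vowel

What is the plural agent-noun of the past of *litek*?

litekivmubi

*litek* — last vowel /e/ (an unrounded vowel) → -iv → *litekiv*.
The past-tense form *litekiv* — final sound /v/ (a non-sibilant consonant) → -mu → *litekivmu*.
Since the last vowel of the agentive form *litekivmu* is /u/ (a high vowel), it takes -bi, giving *litekivmubi*.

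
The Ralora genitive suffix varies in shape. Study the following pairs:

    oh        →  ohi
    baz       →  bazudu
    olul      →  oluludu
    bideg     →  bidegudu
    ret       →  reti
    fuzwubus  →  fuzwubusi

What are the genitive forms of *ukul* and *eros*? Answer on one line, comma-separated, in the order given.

ukuludu, erosi

The suffix is conditioned by the final consonant: -i when the stem ends in a voiceless consonant (*oh*, *ret*, *fuzwubus*); -udu when the stem ends in a voiced consonant (*baz*, *olul*, *bideg*).
*ukul* — final consonant /l/ (voiced) → -udu → *ukuludu*.
The final consonant of *eros* is /s/, which is voiceless, so the suffix is -i, giving *erosi*.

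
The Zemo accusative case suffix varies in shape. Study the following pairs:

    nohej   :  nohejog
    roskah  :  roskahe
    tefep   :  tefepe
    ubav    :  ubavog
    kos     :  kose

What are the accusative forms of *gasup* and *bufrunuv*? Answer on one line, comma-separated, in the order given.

gasupe, bufrunuvog

The pattern is voicing of the final consonant: -e when the stem ends in a voiceless consonant (*roskah*, *tefep*, *kos*); -og when the stem ends in a voiced consonant (*nohej*, *ubav*).
The final consonant of *gasup* is /p/, which is voiceless, so the suffix is -e, giving *gasupe*.
The final consonant of *bufrunuv* is /v/, which is voiced, so the suffix is -og, giving *bufrunuvog*.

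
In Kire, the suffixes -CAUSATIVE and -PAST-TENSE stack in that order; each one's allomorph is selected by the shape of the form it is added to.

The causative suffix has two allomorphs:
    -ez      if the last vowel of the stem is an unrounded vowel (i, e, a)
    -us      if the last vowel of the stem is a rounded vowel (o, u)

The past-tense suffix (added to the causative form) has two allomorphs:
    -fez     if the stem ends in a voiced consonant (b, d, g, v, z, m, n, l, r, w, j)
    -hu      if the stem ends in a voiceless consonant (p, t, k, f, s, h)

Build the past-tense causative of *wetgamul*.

*wetgamul*: last vowel = /u/, a rounded vowel → -us → *wetgamulus*.
The causative form *wetgamulus* — final consonant /s/ (voiceless) → -hu → *wetgamulushu*.

wetgamulushu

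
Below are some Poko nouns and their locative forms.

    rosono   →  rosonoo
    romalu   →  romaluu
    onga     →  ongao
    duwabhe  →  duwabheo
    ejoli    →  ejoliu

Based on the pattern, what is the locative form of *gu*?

The pattern is height harmony: -u when the last vowel of the stem is a high vowel (*romalu*, *ejoli*); -o when the last vowel of the stem is a non-high vowel (*rosono*, *onga*, *duwabhe*).
*gu* — last vowel /u/ (a high vowel) → -u → *guu*.

guu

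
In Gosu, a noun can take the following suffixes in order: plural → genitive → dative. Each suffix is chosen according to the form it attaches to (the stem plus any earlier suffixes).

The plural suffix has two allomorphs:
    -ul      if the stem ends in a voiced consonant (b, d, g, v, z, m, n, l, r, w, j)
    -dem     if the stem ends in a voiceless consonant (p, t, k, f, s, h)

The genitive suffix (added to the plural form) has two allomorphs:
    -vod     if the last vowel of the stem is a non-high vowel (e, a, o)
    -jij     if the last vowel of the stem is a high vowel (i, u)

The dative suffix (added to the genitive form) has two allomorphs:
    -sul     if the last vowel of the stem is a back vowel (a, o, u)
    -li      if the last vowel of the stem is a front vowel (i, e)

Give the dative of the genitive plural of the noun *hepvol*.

*hepvol* — final consonant /l/ (voiced) → -ul → *hepvolul*.
The plural form *hepvolul* — last vowel /u/ (a high vowel) → -jij → *hepvoluljij*.
Since the last vowel of the genitive form *hepvoluljij* is /i/ (a front vowel), it takes -li, giving *hepvoluljijli*.

hepvoluljijli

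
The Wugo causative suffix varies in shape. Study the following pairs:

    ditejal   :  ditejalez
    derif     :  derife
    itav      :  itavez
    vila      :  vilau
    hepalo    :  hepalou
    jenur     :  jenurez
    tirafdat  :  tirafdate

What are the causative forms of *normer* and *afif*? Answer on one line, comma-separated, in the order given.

The alternation tracks the final sound of the stem — -e when the stem ends in a voiceless consonant (*derif*, *tirafdat*); -ez when the stem ends in a voiced consonant (*ditejal*, *itav*, *jenur*); -u when the stem ends in a vowel (*vila*, *hepalo*).
The final sound of *normer* is /r/, which is a voiced consonant, so the suffix is -ez, giving *normerez*.
Since the final sound of *afif* is /f/ (a voiceless consonant), it takes -e, giving *afife*.

normerez, afife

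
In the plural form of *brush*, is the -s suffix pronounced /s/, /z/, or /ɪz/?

/ɪz/

The stem *brush* ends in a sibilant (/s, z, ʃ, ʒ, tʃ, dʒ/).
The plural suffix surfaces as /ɪz/ after sibilants, /s/ after other voiceless consonants, and /z/ after other voiced sounds.
So the plural -s on *brush* is pronounced /ɪz/.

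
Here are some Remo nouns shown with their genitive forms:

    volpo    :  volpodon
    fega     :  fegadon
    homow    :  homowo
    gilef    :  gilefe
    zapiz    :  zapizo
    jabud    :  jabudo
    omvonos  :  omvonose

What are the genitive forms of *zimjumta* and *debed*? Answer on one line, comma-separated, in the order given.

zimjumtadon, debedo

The alternation tracks the final sound of the stem — -e when the stem ends in a voiceless consonant (*gilef*, *omvonos*); -o when the stem ends in a voiced consonant (*homow*, *zapiz*, *jabud*); -don when the stem ends in a vowel (*volpo*, *fega*).
*zimjumta*: final sound = /a/, a vowel → -don → *zimjumtadon*.
*debed* — final sound /d/ (a voiced consonant) → -o → *debedo*.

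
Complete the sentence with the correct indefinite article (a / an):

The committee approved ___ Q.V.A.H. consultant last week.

a

The indefinite article is chosen by the initial *sound* of the following word, not its spelling.
The initialism *Q.V.A.H.* is read letter by letter; the first letter, Q, is pronounced /kjuː/, which begins with a consonant sound.
So the article is *a*: The committee approved a Q.V.A.H. consultant last week.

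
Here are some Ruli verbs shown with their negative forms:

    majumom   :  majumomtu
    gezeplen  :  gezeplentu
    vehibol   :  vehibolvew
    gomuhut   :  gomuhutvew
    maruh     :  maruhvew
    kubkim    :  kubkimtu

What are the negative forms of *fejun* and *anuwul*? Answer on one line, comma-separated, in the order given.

The suffix is conditioned by the final consonant: -tu when the stem ends in a nasal (*majumom*, *gezeplen*, *kubkim*); -vew when the stem ends in a non-nasal consonant (*vehibol*, *gomuhut*, *maruh*).
*fejun*: final consonant = /n/, a nasal → -tu → *fejuntu*.
*anuwul*: final consonant = /l/, non-nasal → -vew → *anuwulvew*.

fejuntu, anuwulvew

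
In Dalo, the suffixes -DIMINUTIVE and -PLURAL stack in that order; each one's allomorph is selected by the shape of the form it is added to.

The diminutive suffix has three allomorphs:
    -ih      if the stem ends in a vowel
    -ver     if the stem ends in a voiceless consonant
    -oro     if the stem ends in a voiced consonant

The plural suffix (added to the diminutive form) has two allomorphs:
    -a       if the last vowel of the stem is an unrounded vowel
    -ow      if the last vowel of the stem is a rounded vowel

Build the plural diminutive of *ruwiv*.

*ruwiv* — final sound /v/ (a voiced consonant) → -oro → *ruwivoro*.
Since the last vowel of the diminutive form *ruwivoro* is /o/ (a rounded vowel), it takes -ow, giving *ruwivoroow*.

ruwivoroow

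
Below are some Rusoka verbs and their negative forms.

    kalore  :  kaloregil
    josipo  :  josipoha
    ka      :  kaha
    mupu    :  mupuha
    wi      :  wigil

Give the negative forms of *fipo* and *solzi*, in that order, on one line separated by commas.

fipoha, solzigil

The suffix is conditioned by the last vowel: -gil when the last vowel of the stem is a front vowel (*kalore*, *wi*); -ha when the last vowel of the stem is a back vowel (*josipo*, *ka*, *mupu*).
*fipo*: last vowel = /o/, a back vowel → -ha → *fipoha*.
*solzi* — last vowel /i/ (a front vowel) → -gil → *solzigil*.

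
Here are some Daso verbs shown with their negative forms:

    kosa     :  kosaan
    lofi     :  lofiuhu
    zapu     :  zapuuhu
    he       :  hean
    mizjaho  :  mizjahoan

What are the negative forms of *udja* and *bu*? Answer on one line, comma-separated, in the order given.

The alternation tracks the last vowel of the stem — -uhu when the last vowel of the stem is a high vowel (*lofi*, *zapu*); -an when the last vowel of the stem is a non-high vowel (*kosa*, *he*, *mizjaho*).
*udja*: last vowel = /a/, a non-high vowel → -an → *udjaan*.
Since the last vowel of *bu* is /u/ (a high vowel), it takes -uhu, giving *buuhu*.

udjaan, buuhu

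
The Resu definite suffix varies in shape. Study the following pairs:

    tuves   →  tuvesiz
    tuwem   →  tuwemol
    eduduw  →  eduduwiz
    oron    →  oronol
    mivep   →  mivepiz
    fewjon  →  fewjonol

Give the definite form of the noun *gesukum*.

The alternation tracks the final consonant of the stem — -ol when the stem ends in a nasal (*tuwem*, *oron*, *fewjon*); -iz when the stem ends in a non-nasal consonant (*tuves*, *eduduw*, *mivep*).
*gesukum* — final consonant /m/ (a nasal) → -ol → *gesukumol*.

gesukumol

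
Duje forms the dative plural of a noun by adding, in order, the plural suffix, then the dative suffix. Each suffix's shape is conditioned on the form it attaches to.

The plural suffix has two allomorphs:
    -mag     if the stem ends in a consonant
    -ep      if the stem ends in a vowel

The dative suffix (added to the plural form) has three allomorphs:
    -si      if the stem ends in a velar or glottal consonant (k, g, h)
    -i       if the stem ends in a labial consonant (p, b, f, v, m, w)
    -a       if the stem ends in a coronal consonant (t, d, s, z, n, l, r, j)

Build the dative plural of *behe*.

beheepi

Since the final sound of *behe* is /e/ (a vowel), it takes -ep, giving *beheep*.
The plural form *beheep* — final consonant /p/ (labial) → -i → *beheepi*.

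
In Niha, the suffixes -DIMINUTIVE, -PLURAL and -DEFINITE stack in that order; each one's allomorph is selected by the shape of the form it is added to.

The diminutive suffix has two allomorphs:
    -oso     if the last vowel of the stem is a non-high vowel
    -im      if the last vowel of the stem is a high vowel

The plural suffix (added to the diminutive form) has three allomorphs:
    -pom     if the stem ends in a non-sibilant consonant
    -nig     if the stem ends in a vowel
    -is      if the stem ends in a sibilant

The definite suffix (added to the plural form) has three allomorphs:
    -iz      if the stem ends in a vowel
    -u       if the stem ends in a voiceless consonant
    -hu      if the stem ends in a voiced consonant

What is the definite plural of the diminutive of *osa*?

osaosonighu

*osa*: last vowel = /a/, a non-high vowel → -oso → *osaoso*.
The diminutive form *osaoso* — final sound /o/ (a vowel) → -nig → *osaosonig*.
The plural form *osaosonig* — final sound /g/ (a voiced consonant) → -hu → *osaosonighu*.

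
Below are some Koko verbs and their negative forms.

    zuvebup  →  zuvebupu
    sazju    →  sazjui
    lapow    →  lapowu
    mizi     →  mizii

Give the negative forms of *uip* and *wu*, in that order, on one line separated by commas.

The pattern is consonant vs. vowel: -u when the stem ends in a consonant (*zuvebup*, *lapow*); -i when the stem ends in a vowel (*sazju*, *mizi*).
*uip*: final sound = /p/, a consonant → -u → *uipu*.
*wu*: final sound = /u/, a vowel → -i → *wui*.

uipu, wui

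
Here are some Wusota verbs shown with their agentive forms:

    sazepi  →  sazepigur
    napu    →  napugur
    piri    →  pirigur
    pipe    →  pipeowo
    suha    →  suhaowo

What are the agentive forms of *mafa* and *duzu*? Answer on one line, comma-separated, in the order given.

Looking at the last vowel of each stem: -gur when the last vowel of the stem is a high vowel (*sazepi*, *napu*, *piri*); -owo when the last vowel of the stem is a non-high vowel (*pipe*, *suha*).
Since the last vowel of *mafa* is /a/ (a non-high vowel), it takes -owo, giving *mafaowo*.
Since the last vowel of *duzu* is /u/ (a high vowel), it takes -gur, giving *duzugur*.

mafaowo, duzugur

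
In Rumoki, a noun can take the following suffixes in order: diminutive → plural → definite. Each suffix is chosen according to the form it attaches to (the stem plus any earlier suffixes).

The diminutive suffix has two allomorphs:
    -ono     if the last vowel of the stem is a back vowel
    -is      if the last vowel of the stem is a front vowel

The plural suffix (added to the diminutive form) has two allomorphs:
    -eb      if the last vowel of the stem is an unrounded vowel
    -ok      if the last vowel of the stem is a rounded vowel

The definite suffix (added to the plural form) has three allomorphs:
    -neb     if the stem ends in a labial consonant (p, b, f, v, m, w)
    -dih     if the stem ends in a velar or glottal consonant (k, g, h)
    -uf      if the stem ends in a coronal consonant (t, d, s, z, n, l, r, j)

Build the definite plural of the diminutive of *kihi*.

The last vowel of *kihi* is /i/, which is a front vowel, so the diminutive suffix is -is, giving *kihiis*.
The diminutive form *kihiis* — last vowel /i/ (an unrounded vowel) → -eb → *kihiiseb*.
The final consonant of the plural form *kihiiseb* is /b/, which is labial, so the definite suffix is -neb, giving *kihiisebneb*.

kihiisebneb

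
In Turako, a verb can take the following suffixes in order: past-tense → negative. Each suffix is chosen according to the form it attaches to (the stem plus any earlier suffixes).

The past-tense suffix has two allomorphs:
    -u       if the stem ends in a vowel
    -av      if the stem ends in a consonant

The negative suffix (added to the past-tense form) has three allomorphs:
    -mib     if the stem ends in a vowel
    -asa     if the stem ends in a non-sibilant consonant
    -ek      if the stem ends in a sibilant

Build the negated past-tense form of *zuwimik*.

zuwimikavasa

*zuwimik*: final sound = /k/, a consonant → -av → *zuwimikav*.
The final sound of the past-tense form *zuwimikav* is /v/, which is a non-sibilant consonant, so the negative suffix is -asa, giving *zuwimikavasa*.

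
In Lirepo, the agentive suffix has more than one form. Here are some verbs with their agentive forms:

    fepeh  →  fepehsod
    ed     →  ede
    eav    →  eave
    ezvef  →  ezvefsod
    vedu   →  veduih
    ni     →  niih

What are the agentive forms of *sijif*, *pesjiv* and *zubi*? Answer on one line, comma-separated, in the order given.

sijifsod, pesjive, zubiih

Looking at the final sound of each stem: -sod when the stem ends in a voiceless consonant (*fepeh*, *ezvef*); -e when the stem ends in a voiced consonant (*ed*, *eav*); -ih when the stem ends in a vowel (*vedu*, *ni*).
*sijif*: final sound = /f/, a voiceless consonant → -sod → *sijifsod*.
*pesjiv* — final sound /v/ (a voiced consonant) → -e → *pesjive*.
Since the final sound of *zubi* is /i/ (a vowel), it takes -ih, giving *zubiih*.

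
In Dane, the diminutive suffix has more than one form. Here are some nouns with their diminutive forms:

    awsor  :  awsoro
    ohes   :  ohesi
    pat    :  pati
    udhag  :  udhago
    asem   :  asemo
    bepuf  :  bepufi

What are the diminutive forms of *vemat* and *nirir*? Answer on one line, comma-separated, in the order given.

vemati, niriro

The alternation tracks the final consonant of the stem — -i when the stem ends in a voiceless consonant (*ohes*, *pat*, *bepuf*); -o when the stem ends in a voiced consonant (*awsor*, *udhag*, *asem*).
*vemat* — final consonant /t/ (voiceless) → -i → *vemati*.
*nirir*: final consonant = /r/, voiced → -o → *niriro*.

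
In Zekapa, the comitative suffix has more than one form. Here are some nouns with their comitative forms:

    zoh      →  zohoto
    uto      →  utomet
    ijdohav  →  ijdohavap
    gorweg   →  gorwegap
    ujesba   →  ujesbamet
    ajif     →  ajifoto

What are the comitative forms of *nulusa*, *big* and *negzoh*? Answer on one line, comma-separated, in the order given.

nulusamet, bigap, negzohoto

The alternation tracks the final sound of the stem — -oto when the stem ends in a voiceless consonant (*zoh*, *ajif*); -ap when the stem ends in a voiced consonant (*ijdohav*, *gorweg*); -met when the stem ends in a vowel (*uto*, *ujesba*).
Since the final sound of *nulusa* is /a/ (a vowel), it takes -met, giving *nulusamet*.
Since the final sound of *big* is /g/ (a voiced consonant), it takes -ap, giving *bigap*.
The final sound of *negzoh* is /h/, which is a voiceless consonant, so the suffix is -oto, giving *negzohoto*.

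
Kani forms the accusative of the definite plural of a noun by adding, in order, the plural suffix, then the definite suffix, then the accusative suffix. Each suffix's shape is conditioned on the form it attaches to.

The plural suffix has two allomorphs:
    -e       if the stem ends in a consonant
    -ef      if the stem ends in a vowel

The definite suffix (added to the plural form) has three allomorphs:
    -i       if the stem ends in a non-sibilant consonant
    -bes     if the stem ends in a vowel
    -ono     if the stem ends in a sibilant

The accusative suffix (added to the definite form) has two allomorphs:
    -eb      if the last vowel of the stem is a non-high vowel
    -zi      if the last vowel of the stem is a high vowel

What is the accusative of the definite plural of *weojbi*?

weojbiefizi

Since the final sound of *weojbi* is /i/ (a vowel), it takes -ef, giving *weojbief*.
The final sound of the plural form *weojbief* is /f/, which is a non-sibilant consonant, so the definite suffix is -i, giving *weojbiefi*.
The definite form *weojbiefi* — last vowel /i/ (a high vowel) → -zi → *weojbiefizi*.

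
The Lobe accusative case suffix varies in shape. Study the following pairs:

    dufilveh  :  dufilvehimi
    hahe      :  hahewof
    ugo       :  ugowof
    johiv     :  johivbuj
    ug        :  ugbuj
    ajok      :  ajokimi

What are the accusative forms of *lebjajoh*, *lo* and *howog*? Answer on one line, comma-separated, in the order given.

Looking at the final sound of each stem: -imi when the stem ends in a voiceless consonant (*dufilveh*, *ajok*); -buj when the stem ends in a voiced consonant (*johiv*, *ug*); -wof when the stem ends in a vowel (*hahe*, *ugo*).
Since the final sound of *lebjajoh* is /h/ (a voiceless consonant), it takes -imi, giving *lebjajohimi*.
*lo* — final sound /o/ (a vowel) → -wof → *lowof*.
*howog* — final sound /g/ (a voiced consonant) → -buj → *howogbuj*.

lebjajohimi, lowof, howogbuj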